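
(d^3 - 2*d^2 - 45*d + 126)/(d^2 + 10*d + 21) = (d^2 - 9*d + 18)/(d + 3)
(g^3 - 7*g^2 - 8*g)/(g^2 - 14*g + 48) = g*(g + 1)/(g - 6)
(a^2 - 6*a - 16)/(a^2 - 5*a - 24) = (a + 2)/(a + 3)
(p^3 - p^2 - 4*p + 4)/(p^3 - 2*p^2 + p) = (p^2 - 4)/(p*(p - 1))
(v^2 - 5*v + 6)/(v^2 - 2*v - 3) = (v - 2)/(v + 1)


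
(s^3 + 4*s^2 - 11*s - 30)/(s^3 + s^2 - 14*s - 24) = (s^2 + 2*s - 15)/(s^2 - s - 12)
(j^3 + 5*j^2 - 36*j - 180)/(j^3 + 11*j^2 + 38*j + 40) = (j^2 - 36)/(j^2 + 6*j + 8)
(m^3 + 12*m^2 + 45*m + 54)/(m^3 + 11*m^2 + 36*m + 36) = (m + 3)/(m + 2)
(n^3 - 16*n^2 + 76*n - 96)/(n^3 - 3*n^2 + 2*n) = (n^2 - 14*n + 48)/(n*(n - 1))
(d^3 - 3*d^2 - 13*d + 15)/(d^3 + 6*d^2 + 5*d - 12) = (d - 5)/(d + 4)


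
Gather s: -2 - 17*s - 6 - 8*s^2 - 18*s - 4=-8*s^2 - 35*s - 12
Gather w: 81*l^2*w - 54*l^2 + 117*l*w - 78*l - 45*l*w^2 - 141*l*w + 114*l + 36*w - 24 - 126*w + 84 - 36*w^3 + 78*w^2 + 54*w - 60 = -54*l^2 + 36*l - 36*w^3 + w^2*(78 - 45*l) + w*(81*l^2 - 24*l - 36)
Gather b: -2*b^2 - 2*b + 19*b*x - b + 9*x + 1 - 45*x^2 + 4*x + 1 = -2*b^2 + b*(19*x - 3) - 45*x^2 + 13*x + 2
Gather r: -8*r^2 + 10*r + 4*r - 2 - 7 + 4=-8*r^2 + 14*r - 5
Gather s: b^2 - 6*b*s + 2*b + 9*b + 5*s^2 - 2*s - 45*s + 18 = b^2 + 11*b + 5*s^2 + s*(-6*b - 47) + 18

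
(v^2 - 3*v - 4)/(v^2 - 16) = (v + 1)/(v + 4)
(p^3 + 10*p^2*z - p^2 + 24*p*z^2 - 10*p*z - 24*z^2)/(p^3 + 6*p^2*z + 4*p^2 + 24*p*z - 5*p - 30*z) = (p + 4*z)/(p + 5)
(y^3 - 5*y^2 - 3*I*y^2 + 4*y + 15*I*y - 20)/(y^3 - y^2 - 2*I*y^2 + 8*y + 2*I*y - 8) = (y^2 + y*(-5 + I) - 5*I)/(y^2 + y*(-1 + 2*I) - 2*I)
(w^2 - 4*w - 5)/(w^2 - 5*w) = (w + 1)/w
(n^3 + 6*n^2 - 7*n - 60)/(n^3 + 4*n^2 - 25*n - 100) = (n - 3)/(n - 5)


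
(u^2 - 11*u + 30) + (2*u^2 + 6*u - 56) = 3*u^2 - 5*u - 26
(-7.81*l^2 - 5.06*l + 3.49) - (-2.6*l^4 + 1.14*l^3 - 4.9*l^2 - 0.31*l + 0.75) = 2.6*l^4 - 1.14*l^3 - 2.91*l^2 - 4.75*l + 2.74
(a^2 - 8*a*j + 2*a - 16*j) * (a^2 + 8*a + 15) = a^4 - 8*a^3*j + 10*a^3 - 80*a^2*j + 31*a^2 - 248*a*j + 30*a - 240*j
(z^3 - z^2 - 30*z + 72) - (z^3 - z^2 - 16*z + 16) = 56 - 14*z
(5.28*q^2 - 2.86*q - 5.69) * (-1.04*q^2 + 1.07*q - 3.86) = -5.4912*q^4 + 8.624*q^3 - 17.5234*q^2 + 4.9513*q + 21.9634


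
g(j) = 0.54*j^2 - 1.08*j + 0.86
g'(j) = 1.08*j - 1.08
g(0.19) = 0.67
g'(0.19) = -0.87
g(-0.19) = 1.08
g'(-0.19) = -1.29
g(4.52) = 7.01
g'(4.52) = 3.80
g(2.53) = 1.58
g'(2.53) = 1.65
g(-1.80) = 4.55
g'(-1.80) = -3.02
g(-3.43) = 10.92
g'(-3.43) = -4.78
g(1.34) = 0.38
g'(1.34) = 0.37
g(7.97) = 26.55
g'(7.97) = 7.53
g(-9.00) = 54.32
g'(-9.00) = -10.80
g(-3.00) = 8.96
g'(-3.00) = -4.32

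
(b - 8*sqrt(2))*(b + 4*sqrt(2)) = b^2 - 4*sqrt(2)*b - 64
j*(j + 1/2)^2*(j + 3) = j^4 + 4*j^3 + 13*j^2/4 + 3*j/4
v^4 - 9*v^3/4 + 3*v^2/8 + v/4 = v*(v - 2)*(v - 1/2)*(v + 1/4)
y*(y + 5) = y^2 + 5*y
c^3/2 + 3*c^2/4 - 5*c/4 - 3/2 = (c/2 + 1)*(c - 3/2)*(c + 1)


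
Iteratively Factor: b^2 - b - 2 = (b + 1)*(b - 2)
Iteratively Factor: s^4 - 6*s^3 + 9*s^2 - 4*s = (s - 1)*(s^3 - 5*s^2 + 4*s) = (s - 1)^2*(s^2 - 4*s) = s*(s - 1)^2*(s - 4)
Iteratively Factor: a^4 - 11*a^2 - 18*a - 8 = (a + 2)*(a^3 - 2*a^2 - 7*a - 4) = (a + 1)*(a + 2)*(a^2 - 3*a - 4) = (a - 4)*(a + 1)*(a + 2)*(a + 1)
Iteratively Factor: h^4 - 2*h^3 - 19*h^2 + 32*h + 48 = (h + 1)*(h^3 - 3*h^2 - 16*h + 48) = (h - 3)*(h + 1)*(h^2 - 16) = (h - 3)*(h + 1)*(h + 4)*(h - 4)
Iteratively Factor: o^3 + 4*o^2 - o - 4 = (o + 1)*(o^2 + 3*o - 4) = (o + 1)*(o + 4)*(o - 1)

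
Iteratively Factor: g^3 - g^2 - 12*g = (g + 3)*(g^2 - 4*g) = g*(g + 3)*(g - 4)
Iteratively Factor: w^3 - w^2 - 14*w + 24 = (w - 2)*(w^2 + w - 12) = (w - 3)*(w - 2)*(w + 4)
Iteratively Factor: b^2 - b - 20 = (b - 5)*(b + 4)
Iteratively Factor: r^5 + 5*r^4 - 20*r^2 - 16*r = (r + 2)*(r^4 + 3*r^3 - 6*r^2 - 8*r) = (r + 1)*(r + 2)*(r^3 + 2*r^2 - 8*r) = (r + 1)*(r + 2)*(r + 4)*(r^2 - 2*r) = r*(r + 1)*(r + 2)*(r + 4)*(r - 2)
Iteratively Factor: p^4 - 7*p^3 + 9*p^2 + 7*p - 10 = (p + 1)*(p^3 - 8*p^2 + 17*p - 10) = (p - 2)*(p + 1)*(p^2 - 6*p + 5) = (p - 5)*(p - 2)*(p + 1)*(p - 1)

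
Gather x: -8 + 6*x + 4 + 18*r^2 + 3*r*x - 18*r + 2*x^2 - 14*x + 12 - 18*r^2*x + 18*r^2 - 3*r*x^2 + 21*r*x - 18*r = 36*r^2 - 36*r + x^2*(2 - 3*r) + x*(-18*r^2 + 24*r - 8) + 8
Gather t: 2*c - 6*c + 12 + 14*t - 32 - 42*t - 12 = -4*c - 28*t - 32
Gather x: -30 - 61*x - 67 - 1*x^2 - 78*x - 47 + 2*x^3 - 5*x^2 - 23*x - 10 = 2*x^3 - 6*x^2 - 162*x - 154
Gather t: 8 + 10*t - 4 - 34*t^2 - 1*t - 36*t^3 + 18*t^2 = -36*t^3 - 16*t^2 + 9*t + 4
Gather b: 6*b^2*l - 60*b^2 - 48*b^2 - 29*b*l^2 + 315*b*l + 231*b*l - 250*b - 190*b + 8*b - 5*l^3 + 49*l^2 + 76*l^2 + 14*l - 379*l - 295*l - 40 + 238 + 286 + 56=b^2*(6*l - 108) + b*(-29*l^2 + 546*l - 432) - 5*l^3 + 125*l^2 - 660*l + 540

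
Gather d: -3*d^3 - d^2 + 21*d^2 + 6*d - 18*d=-3*d^3 + 20*d^2 - 12*d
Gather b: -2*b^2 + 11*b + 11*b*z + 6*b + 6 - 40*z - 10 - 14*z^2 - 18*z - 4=-2*b^2 + b*(11*z + 17) - 14*z^2 - 58*z - 8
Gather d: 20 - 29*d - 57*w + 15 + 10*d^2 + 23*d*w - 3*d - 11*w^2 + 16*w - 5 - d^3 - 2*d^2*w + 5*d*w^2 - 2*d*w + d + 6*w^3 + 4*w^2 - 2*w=-d^3 + d^2*(10 - 2*w) + d*(5*w^2 + 21*w - 31) + 6*w^3 - 7*w^2 - 43*w + 30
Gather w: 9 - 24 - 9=-24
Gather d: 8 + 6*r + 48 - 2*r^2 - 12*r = -2*r^2 - 6*r + 56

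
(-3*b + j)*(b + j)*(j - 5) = -3*b^2*j + 15*b^2 - 2*b*j^2 + 10*b*j + j^3 - 5*j^2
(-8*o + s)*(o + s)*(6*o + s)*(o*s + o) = -48*o^4*s - 48*o^4 - 50*o^3*s^2 - 50*o^3*s - o^2*s^3 - o^2*s^2 + o*s^4 + o*s^3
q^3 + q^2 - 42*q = q*(q - 6)*(q + 7)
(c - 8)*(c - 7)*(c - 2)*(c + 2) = c^4 - 15*c^3 + 52*c^2 + 60*c - 224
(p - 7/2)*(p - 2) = p^2 - 11*p/2 + 7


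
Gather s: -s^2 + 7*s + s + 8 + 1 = -s^2 + 8*s + 9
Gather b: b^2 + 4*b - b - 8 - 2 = b^2 + 3*b - 10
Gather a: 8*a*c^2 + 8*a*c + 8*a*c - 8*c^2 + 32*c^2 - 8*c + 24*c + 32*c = a*(8*c^2 + 16*c) + 24*c^2 + 48*c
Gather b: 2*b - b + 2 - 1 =b + 1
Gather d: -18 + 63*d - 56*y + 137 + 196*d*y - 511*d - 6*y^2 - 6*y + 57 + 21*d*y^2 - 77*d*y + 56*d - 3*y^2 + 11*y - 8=d*(21*y^2 + 119*y - 392) - 9*y^2 - 51*y + 168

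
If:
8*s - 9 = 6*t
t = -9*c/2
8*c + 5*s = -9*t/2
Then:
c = 45/233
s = 441/932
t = -405/466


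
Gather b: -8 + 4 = -4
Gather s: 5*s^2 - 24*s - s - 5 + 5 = 5*s^2 - 25*s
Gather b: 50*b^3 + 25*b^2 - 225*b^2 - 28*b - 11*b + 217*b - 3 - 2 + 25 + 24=50*b^3 - 200*b^2 + 178*b + 44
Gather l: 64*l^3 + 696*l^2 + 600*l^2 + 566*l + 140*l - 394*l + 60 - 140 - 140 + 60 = 64*l^3 + 1296*l^2 + 312*l - 160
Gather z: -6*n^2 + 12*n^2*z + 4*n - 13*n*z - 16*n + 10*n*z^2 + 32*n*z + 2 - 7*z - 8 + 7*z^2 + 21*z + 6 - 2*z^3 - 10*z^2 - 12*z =-6*n^2 - 12*n - 2*z^3 + z^2*(10*n - 3) + z*(12*n^2 + 19*n + 2)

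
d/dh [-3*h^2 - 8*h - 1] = -6*h - 8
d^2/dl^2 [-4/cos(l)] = 4/cos(l) - 8/cos(l)^3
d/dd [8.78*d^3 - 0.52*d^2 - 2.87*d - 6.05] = 26.34*d^2 - 1.04*d - 2.87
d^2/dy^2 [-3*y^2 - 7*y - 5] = -6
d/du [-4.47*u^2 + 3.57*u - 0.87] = 3.57 - 8.94*u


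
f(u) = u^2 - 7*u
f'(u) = 2*u - 7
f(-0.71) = 5.47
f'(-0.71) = -8.42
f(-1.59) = 13.66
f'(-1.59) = -10.18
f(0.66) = -4.18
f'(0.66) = -5.68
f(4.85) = -10.43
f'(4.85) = 2.70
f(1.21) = -7.01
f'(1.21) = -4.58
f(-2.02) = 18.22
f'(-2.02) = -11.04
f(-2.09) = 19.00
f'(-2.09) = -11.18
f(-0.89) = 7.02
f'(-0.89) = -8.78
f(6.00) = -6.00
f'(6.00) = 5.00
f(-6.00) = 78.00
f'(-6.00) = -19.00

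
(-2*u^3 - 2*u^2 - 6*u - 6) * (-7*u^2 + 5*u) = 14*u^5 + 4*u^4 + 32*u^3 + 12*u^2 - 30*u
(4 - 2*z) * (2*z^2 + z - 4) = -4*z^3 + 6*z^2 + 12*z - 16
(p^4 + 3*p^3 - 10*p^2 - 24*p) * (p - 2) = p^5 + p^4 - 16*p^3 - 4*p^2 + 48*p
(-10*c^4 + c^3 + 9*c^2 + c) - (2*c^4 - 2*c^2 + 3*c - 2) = -12*c^4 + c^3 + 11*c^2 - 2*c + 2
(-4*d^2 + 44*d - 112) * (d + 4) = -4*d^3 + 28*d^2 + 64*d - 448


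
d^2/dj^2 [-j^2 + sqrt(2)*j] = -2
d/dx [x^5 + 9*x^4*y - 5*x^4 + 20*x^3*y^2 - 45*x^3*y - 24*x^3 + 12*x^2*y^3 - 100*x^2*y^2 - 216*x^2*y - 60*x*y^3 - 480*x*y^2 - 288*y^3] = 5*x^4 + 36*x^3*y - 20*x^3 + 60*x^2*y^2 - 135*x^2*y - 72*x^2 + 24*x*y^3 - 200*x*y^2 - 432*x*y - 60*y^3 - 480*y^2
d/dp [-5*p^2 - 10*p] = -10*p - 10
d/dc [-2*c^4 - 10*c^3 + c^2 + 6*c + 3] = -8*c^3 - 30*c^2 + 2*c + 6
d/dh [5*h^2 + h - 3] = 10*h + 1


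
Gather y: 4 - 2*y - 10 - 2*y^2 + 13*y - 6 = -2*y^2 + 11*y - 12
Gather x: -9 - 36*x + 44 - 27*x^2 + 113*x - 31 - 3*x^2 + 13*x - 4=-30*x^2 + 90*x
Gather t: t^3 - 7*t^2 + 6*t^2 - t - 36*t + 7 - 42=t^3 - t^2 - 37*t - 35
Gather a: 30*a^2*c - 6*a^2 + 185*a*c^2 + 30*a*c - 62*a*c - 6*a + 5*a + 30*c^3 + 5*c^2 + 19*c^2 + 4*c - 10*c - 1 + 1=a^2*(30*c - 6) + a*(185*c^2 - 32*c - 1) + 30*c^3 + 24*c^2 - 6*c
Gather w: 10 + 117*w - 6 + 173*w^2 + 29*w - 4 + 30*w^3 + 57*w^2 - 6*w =30*w^3 + 230*w^2 + 140*w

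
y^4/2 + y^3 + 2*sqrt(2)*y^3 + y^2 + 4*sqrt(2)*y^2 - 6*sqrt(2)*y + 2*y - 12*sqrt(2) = (y/2 + sqrt(2))*(y + 2)*(y - sqrt(2))*(y + 3*sqrt(2))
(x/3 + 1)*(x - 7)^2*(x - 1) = x^4/3 - 4*x^3 + 6*x^2 + 140*x/3 - 49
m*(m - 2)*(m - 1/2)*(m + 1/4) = m^4 - 9*m^3/4 + 3*m^2/8 + m/4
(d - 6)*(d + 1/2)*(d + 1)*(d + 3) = d^4 - 3*d^3/2 - 22*d^2 - 57*d/2 - 9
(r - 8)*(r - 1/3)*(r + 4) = r^3 - 13*r^2/3 - 92*r/3 + 32/3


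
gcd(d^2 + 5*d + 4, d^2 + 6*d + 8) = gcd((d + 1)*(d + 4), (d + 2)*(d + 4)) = d + 4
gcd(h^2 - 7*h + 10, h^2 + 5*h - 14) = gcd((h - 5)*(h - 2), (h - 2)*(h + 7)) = h - 2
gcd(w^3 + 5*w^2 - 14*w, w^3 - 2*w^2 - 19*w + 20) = 1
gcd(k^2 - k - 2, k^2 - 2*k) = k - 2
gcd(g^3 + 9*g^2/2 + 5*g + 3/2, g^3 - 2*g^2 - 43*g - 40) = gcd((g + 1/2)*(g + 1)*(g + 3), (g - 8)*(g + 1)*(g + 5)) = g + 1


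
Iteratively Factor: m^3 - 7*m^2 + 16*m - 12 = (m - 2)*(m^2 - 5*m + 6) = (m - 2)^2*(m - 3)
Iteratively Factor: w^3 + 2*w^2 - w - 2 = (w + 2)*(w^2 - 1) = (w + 1)*(w + 2)*(w - 1)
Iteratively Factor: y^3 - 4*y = (y + 2)*(y^2 - 2*y) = y*(y + 2)*(y - 2)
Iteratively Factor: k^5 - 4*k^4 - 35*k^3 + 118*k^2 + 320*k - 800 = (k - 5)*(k^4 + k^3 - 30*k^2 - 32*k + 160) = (k - 5)*(k + 4)*(k^3 - 3*k^2 - 18*k + 40) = (k - 5)*(k - 2)*(k + 4)*(k^2 - k - 20) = (k - 5)*(k - 2)*(k + 4)^2*(k - 5)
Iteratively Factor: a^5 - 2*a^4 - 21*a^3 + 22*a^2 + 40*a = (a - 2)*(a^4 - 21*a^2 - 20*a) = (a - 2)*(a + 1)*(a^3 - a^2 - 20*a) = a*(a - 2)*(a + 1)*(a^2 - a - 20) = a*(a - 2)*(a + 1)*(a + 4)*(a - 5)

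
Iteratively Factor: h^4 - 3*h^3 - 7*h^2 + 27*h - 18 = (h + 3)*(h^3 - 6*h^2 + 11*h - 6) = (h - 2)*(h + 3)*(h^2 - 4*h + 3) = (h - 2)*(h - 1)*(h + 3)*(h - 3)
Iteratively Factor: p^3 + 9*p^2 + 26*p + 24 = (p + 3)*(p^2 + 6*p + 8) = (p + 3)*(p + 4)*(p + 2)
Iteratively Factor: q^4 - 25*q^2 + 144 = (q + 3)*(q^3 - 3*q^2 - 16*q + 48) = (q - 4)*(q + 3)*(q^2 + q - 12) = (q - 4)*(q + 3)*(q + 4)*(q - 3)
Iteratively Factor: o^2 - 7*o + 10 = (o - 5)*(o - 2)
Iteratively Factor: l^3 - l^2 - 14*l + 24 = (l + 4)*(l^2 - 5*l + 6) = (l - 3)*(l + 4)*(l - 2)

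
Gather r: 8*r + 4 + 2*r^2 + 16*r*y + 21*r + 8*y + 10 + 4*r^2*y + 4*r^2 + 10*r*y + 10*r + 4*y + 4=r^2*(4*y + 6) + r*(26*y + 39) + 12*y + 18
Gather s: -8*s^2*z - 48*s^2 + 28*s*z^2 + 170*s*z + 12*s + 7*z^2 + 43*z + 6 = s^2*(-8*z - 48) + s*(28*z^2 + 170*z + 12) + 7*z^2 + 43*z + 6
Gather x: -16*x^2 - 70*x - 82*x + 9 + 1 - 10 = -16*x^2 - 152*x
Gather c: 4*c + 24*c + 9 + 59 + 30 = 28*c + 98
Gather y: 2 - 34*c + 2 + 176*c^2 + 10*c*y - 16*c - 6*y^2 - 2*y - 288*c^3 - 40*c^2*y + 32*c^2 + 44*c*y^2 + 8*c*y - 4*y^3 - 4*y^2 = -288*c^3 + 208*c^2 - 50*c - 4*y^3 + y^2*(44*c - 10) + y*(-40*c^2 + 18*c - 2) + 4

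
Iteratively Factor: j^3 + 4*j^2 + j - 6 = (j + 2)*(j^2 + 2*j - 3) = (j + 2)*(j + 3)*(j - 1)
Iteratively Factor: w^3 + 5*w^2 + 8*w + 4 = (w + 2)*(w^2 + 3*w + 2) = (w + 1)*(w + 2)*(w + 2)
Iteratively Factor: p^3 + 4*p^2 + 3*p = (p + 1)*(p^2 + 3*p) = p*(p + 1)*(p + 3)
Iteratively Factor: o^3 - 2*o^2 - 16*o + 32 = (o - 4)*(o^2 + 2*o - 8) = (o - 4)*(o - 2)*(o + 4)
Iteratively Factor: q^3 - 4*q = (q - 2)*(q^2 + 2*q) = q*(q - 2)*(q + 2)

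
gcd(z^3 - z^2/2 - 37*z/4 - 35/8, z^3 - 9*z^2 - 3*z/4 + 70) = z^2 - z - 35/4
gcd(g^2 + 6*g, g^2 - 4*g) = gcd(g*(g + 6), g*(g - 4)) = g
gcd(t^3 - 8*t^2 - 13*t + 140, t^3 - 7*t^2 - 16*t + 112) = t^2 - 3*t - 28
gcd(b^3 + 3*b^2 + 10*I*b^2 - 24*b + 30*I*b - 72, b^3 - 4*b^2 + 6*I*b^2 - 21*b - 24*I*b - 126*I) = b^2 + b*(3 + 6*I) + 18*I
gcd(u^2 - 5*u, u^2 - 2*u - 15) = u - 5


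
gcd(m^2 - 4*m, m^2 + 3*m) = m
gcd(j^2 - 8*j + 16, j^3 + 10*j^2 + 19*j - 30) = 1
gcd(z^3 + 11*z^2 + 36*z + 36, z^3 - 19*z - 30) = z^2 + 5*z + 6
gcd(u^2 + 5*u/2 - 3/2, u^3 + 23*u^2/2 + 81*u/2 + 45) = u + 3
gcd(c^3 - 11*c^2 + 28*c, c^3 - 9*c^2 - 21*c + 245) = c - 7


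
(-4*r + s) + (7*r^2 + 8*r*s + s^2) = 7*r^2 + 8*r*s - 4*r + s^2 + s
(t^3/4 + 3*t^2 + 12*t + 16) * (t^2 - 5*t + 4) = t^5/4 + 7*t^4/4 - 2*t^3 - 32*t^2 - 32*t + 64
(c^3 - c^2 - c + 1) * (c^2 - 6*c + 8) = c^5 - 7*c^4 + 13*c^3 - c^2 - 14*c + 8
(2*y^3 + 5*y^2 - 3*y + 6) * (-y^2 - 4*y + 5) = -2*y^5 - 13*y^4 - 7*y^3 + 31*y^2 - 39*y + 30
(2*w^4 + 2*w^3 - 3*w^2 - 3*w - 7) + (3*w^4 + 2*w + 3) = 5*w^4 + 2*w^3 - 3*w^2 - w - 4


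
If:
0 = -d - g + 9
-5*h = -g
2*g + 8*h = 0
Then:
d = 9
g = 0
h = 0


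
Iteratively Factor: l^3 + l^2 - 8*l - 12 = (l + 2)*(l^2 - l - 6) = (l + 2)^2*(l - 3)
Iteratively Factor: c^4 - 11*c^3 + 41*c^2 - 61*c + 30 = (c - 2)*(c^3 - 9*c^2 + 23*c - 15) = (c - 5)*(c - 2)*(c^2 - 4*c + 3) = (c - 5)*(c - 2)*(c - 1)*(c - 3)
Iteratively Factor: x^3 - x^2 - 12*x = (x)*(x^2 - x - 12) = x*(x + 3)*(x - 4)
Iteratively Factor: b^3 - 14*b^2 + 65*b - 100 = (b - 5)*(b^2 - 9*b + 20) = (b - 5)^2*(b - 4)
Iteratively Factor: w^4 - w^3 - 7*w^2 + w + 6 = (w - 1)*(w^3 - 7*w - 6) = (w - 3)*(w - 1)*(w^2 + 3*w + 2) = (w - 3)*(w - 1)*(w + 2)*(w + 1)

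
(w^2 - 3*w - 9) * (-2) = -2*w^2 + 6*w + 18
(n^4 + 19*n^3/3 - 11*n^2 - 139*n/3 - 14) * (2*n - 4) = 2*n^5 + 26*n^4/3 - 142*n^3/3 - 146*n^2/3 + 472*n/3 + 56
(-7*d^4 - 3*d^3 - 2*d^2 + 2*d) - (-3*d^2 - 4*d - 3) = -7*d^4 - 3*d^3 + d^2 + 6*d + 3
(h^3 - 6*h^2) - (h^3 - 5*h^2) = -h^2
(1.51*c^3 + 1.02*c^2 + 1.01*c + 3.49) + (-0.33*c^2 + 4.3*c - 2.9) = 1.51*c^3 + 0.69*c^2 + 5.31*c + 0.59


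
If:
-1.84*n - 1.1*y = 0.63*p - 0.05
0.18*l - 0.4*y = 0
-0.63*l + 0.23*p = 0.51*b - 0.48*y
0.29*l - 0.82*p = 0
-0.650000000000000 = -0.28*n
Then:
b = 3.84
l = -5.88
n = 2.32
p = -2.08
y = -2.65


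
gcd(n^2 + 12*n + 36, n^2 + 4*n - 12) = n + 6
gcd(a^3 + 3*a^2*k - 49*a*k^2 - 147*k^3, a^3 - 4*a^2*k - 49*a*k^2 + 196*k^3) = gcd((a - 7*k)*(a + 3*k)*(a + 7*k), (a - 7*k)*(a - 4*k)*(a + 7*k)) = a^2 - 49*k^2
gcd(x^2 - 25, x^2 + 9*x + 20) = x + 5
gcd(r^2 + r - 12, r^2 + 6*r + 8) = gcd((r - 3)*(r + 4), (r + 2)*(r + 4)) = r + 4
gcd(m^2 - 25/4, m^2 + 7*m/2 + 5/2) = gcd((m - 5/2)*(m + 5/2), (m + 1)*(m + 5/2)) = m + 5/2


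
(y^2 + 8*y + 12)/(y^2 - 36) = (y + 2)/(y - 6)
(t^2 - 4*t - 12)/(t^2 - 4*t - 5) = (-t^2 + 4*t + 12)/(-t^2 + 4*t + 5)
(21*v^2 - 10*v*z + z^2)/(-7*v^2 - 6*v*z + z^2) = (-3*v + z)/(v + z)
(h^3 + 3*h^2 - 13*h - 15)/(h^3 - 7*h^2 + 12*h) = (h^2 + 6*h + 5)/(h*(h - 4))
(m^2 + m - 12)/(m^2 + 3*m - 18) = (m + 4)/(m + 6)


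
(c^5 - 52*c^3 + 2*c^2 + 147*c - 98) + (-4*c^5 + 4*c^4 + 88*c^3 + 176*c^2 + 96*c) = -3*c^5 + 4*c^4 + 36*c^3 + 178*c^2 + 243*c - 98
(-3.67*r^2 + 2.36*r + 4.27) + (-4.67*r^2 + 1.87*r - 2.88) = -8.34*r^2 + 4.23*r + 1.39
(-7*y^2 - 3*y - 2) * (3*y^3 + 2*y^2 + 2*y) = -21*y^5 - 23*y^4 - 26*y^3 - 10*y^2 - 4*y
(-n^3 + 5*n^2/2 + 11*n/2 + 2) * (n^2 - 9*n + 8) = -n^5 + 23*n^4/2 - 25*n^3 - 55*n^2/2 + 26*n + 16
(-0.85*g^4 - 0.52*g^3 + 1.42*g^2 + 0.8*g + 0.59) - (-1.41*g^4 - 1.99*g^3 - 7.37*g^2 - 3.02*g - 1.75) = 0.56*g^4 + 1.47*g^3 + 8.79*g^2 + 3.82*g + 2.34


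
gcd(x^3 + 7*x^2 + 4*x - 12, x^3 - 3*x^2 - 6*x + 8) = x^2 + x - 2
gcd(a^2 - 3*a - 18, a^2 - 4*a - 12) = a - 6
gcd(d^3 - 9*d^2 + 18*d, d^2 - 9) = d - 3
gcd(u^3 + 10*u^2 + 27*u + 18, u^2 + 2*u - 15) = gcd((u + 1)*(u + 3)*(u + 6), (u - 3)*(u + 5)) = 1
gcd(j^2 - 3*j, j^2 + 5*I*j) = j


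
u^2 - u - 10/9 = (u - 5/3)*(u + 2/3)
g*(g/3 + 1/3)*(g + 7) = g^3/3 + 8*g^2/3 + 7*g/3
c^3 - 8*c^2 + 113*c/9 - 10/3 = (c - 6)*(c - 5/3)*(c - 1/3)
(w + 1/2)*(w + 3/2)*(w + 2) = w^3 + 4*w^2 + 19*w/4 + 3/2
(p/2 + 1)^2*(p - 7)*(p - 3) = p^4/4 - 3*p^3/2 - 15*p^2/4 + 11*p + 21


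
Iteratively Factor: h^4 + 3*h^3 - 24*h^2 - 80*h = (h - 5)*(h^3 + 8*h^2 + 16*h) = (h - 5)*(h + 4)*(h^2 + 4*h) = (h - 5)*(h + 4)^2*(h)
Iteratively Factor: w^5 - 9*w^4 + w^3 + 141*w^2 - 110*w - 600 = (w - 4)*(w^4 - 5*w^3 - 19*w^2 + 65*w + 150) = (w - 4)*(w + 2)*(w^3 - 7*w^2 - 5*w + 75) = (w - 5)*(w - 4)*(w + 2)*(w^2 - 2*w - 15) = (w - 5)^2*(w - 4)*(w + 2)*(w + 3)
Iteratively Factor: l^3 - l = (l - 1)*(l^2 + l) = l*(l - 1)*(l + 1)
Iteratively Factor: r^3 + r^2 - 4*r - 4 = (r - 2)*(r^2 + 3*r + 2) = (r - 2)*(r + 2)*(r + 1)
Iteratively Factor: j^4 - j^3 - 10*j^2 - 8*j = (j)*(j^3 - j^2 - 10*j - 8) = j*(j + 2)*(j^2 - 3*j - 4) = j*(j + 1)*(j + 2)*(j - 4)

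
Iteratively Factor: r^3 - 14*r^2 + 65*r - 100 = (r - 5)*(r^2 - 9*r + 20) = (r - 5)^2*(r - 4)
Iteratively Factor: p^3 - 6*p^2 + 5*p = (p - 1)*(p^2 - 5*p) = p*(p - 1)*(p - 5)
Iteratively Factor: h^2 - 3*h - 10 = (h - 5)*(h + 2)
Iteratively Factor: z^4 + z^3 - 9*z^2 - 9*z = (z + 3)*(z^3 - 2*z^2 - 3*z) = (z + 1)*(z + 3)*(z^2 - 3*z) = (z - 3)*(z + 1)*(z + 3)*(z)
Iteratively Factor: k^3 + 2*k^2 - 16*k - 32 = (k - 4)*(k^2 + 6*k + 8) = (k - 4)*(k + 4)*(k + 2)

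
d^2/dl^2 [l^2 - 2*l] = 2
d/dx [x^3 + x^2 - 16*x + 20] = 3*x^2 + 2*x - 16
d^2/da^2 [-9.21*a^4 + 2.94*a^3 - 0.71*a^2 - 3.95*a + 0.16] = -110.52*a^2 + 17.64*a - 1.42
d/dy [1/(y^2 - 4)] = -2*y/(y^2 - 4)^2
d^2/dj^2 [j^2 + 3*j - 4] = 2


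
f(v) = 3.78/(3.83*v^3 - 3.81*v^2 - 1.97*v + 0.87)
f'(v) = 3.78*(-11.49*v^2 + 7.62*v + 1.97)/(3.83*v^3 - 3.81*v^2 - 1.97*v + 0.87)^2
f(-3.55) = -0.02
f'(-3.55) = -0.01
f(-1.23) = -0.39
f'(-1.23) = -1.02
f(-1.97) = -0.10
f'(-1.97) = -0.14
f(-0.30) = 3.73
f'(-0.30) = -4.96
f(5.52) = 0.01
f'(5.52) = -0.00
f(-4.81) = -0.01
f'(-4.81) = -0.00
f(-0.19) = 3.50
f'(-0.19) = 0.35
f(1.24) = -29.37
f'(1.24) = -1426.22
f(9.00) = 0.00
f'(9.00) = -0.00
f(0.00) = 4.34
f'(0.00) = 9.84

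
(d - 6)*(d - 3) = d^2 - 9*d + 18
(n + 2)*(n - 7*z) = n^2 - 7*n*z + 2*n - 14*z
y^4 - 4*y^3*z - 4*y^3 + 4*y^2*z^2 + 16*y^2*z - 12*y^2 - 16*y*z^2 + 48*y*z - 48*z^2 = (y - 6)*(y + 2)*(y - 2*z)^2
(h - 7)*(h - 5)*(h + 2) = h^3 - 10*h^2 + 11*h + 70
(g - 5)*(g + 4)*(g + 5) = g^3 + 4*g^2 - 25*g - 100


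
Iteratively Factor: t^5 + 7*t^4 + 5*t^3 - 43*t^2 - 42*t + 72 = (t + 4)*(t^4 + 3*t^3 - 7*t^2 - 15*t + 18) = (t - 2)*(t + 4)*(t^3 + 5*t^2 + 3*t - 9) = (t - 2)*(t + 3)*(t + 4)*(t^2 + 2*t - 3) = (t - 2)*(t + 3)^2*(t + 4)*(t - 1)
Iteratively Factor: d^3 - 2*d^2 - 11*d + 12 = (d + 3)*(d^2 - 5*d + 4) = (d - 1)*(d + 3)*(d - 4)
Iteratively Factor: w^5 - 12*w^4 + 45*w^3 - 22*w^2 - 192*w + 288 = (w - 4)*(w^4 - 8*w^3 + 13*w^2 + 30*w - 72) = (w - 4)*(w + 2)*(w^3 - 10*w^2 + 33*w - 36) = (w - 4)^2*(w + 2)*(w^2 - 6*w + 9) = (w - 4)^2*(w - 3)*(w + 2)*(w - 3)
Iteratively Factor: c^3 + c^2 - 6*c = (c - 2)*(c^2 + 3*c) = (c - 2)*(c + 3)*(c)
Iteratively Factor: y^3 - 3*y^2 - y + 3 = (y - 1)*(y^2 - 2*y - 3) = (y - 3)*(y - 1)*(y + 1)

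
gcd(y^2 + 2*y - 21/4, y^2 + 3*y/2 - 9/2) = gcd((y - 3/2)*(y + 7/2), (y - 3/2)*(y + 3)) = y - 3/2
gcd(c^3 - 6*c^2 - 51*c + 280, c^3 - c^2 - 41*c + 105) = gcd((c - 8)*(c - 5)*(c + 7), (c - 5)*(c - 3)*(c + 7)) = c^2 + 2*c - 35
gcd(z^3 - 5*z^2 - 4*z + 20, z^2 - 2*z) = z - 2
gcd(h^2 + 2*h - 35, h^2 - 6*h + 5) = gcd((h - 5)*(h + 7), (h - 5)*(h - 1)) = h - 5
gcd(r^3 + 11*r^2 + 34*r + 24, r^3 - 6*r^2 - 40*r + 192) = r + 6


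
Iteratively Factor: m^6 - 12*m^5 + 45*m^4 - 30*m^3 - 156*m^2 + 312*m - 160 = (m + 2)*(m^5 - 14*m^4 + 73*m^3 - 176*m^2 + 196*m - 80) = (m - 1)*(m + 2)*(m^4 - 13*m^3 + 60*m^2 - 116*m + 80) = (m - 2)*(m - 1)*(m + 2)*(m^3 - 11*m^2 + 38*m - 40) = (m - 2)^2*(m - 1)*(m + 2)*(m^2 - 9*m + 20) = (m - 5)*(m - 2)^2*(m - 1)*(m + 2)*(m - 4)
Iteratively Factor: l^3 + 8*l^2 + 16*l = (l + 4)*(l^2 + 4*l) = (l + 4)^2*(l)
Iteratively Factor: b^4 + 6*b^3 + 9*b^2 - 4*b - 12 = (b - 1)*(b^3 + 7*b^2 + 16*b + 12) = (b - 1)*(b + 2)*(b^2 + 5*b + 6) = (b - 1)*(b + 2)*(b + 3)*(b + 2)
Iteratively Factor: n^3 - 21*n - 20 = (n - 5)*(n^2 + 5*n + 4) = (n - 5)*(n + 1)*(n + 4)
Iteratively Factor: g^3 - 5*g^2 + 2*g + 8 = (g + 1)*(g^2 - 6*g + 8) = (g - 4)*(g + 1)*(g - 2)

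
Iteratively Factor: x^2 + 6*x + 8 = (x + 2)*(x + 4)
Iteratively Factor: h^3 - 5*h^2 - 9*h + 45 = (h - 5)*(h^2 - 9) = (h - 5)*(h - 3)*(h + 3)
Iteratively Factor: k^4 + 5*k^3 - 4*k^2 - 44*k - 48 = (k + 2)*(k^3 + 3*k^2 - 10*k - 24) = (k - 3)*(k + 2)*(k^2 + 6*k + 8) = (k - 3)*(k + 2)^2*(k + 4)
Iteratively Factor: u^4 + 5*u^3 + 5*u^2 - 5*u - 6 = (u + 3)*(u^3 + 2*u^2 - u - 2) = (u + 2)*(u + 3)*(u^2 - 1) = (u - 1)*(u + 2)*(u + 3)*(u + 1)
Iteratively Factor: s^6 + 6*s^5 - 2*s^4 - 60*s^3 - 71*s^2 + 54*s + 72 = (s - 1)*(s^5 + 7*s^4 + 5*s^3 - 55*s^2 - 126*s - 72) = (s - 1)*(s + 3)*(s^4 + 4*s^3 - 7*s^2 - 34*s - 24) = (s - 3)*(s - 1)*(s + 3)*(s^3 + 7*s^2 + 14*s + 8) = (s - 3)*(s - 1)*(s + 2)*(s + 3)*(s^2 + 5*s + 4) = (s - 3)*(s - 1)*(s + 1)*(s + 2)*(s + 3)*(s + 4)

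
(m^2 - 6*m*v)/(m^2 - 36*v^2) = m/(m + 6*v)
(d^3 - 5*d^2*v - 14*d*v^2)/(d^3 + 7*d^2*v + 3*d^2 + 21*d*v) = (d^2 - 5*d*v - 14*v^2)/(d^2 + 7*d*v + 3*d + 21*v)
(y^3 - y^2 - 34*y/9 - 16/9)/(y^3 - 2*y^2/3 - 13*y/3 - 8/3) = (y + 2/3)/(y + 1)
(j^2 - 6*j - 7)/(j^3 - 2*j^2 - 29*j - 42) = (j + 1)/(j^2 + 5*j + 6)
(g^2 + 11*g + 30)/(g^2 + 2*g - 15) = (g + 6)/(g - 3)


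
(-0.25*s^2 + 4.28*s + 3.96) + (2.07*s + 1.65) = -0.25*s^2 + 6.35*s + 5.61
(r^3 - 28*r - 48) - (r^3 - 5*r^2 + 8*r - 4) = 5*r^2 - 36*r - 44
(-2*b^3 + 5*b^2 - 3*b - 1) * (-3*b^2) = 6*b^5 - 15*b^4 + 9*b^3 + 3*b^2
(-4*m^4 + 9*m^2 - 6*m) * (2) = -8*m^4 + 18*m^2 - 12*m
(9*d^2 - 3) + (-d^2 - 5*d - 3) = 8*d^2 - 5*d - 6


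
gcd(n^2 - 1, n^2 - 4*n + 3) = n - 1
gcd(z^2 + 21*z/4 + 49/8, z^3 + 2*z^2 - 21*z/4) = z + 7/2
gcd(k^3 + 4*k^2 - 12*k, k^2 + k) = k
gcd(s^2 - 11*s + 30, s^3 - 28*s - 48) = s - 6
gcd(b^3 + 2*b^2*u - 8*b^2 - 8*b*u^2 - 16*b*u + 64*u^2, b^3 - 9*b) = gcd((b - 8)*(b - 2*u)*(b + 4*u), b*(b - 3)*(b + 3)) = 1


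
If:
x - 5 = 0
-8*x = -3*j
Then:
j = 40/3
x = 5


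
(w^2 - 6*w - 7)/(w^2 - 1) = (w - 7)/(w - 1)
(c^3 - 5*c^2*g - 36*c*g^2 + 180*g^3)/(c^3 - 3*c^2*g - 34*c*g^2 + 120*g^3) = (c - 6*g)/(c - 4*g)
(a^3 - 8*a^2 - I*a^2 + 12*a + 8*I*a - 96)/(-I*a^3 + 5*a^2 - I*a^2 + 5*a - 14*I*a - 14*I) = (I*a^3 + a^2*(1 - 8*I) + a*(-8 + 12*I) - 96*I)/(a^3 + a^2*(1 + 5*I) + a*(14 + 5*I) + 14)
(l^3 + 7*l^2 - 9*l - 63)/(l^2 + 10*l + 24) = (l^3 + 7*l^2 - 9*l - 63)/(l^2 + 10*l + 24)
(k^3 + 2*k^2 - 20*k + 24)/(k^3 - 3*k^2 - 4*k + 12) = (k^2 + 4*k - 12)/(k^2 - k - 6)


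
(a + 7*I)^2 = a^2 + 14*I*a - 49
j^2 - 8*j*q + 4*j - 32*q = (j + 4)*(j - 8*q)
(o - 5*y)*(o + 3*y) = o^2 - 2*o*y - 15*y^2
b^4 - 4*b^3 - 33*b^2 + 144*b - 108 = (b - 6)*(b - 3)*(b - 1)*(b + 6)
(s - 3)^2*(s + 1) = s^3 - 5*s^2 + 3*s + 9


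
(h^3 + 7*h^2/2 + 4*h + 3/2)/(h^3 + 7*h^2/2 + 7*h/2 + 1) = (2*h^2 + 5*h + 3)/(2*h^2 + 5*h + 2)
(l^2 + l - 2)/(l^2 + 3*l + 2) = (l - 1)/(l + 1)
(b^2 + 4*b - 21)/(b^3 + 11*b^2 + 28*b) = (b - 3)/(b*(b + 4))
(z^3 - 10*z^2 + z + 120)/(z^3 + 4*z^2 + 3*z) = (z^2 - 13*z + 40)/(z*(z + 1))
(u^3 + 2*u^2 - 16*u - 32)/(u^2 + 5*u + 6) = (u^2 - 16)/(u + 3)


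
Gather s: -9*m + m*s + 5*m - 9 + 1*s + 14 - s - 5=m*s - 4*m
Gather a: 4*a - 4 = 4*a - 4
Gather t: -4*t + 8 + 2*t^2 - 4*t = 2*t^2 - 8*t + 8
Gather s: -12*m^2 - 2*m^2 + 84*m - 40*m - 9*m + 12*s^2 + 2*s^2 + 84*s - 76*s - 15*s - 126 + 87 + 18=-14*m^2 + 35*m + 14*s^2 - 7*s - 21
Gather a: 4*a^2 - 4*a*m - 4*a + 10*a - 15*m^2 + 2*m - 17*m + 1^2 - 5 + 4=4*a^2 + a*(6 - 4*m) - 15*m^2 - 15*m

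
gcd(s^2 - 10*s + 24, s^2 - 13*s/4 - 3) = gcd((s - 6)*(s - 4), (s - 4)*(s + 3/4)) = s - 4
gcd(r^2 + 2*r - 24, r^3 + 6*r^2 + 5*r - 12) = 1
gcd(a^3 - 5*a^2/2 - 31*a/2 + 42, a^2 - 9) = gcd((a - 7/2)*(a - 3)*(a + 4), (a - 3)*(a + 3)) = a - 3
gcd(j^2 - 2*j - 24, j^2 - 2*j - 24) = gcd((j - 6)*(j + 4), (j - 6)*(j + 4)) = j^2 - 2*j - 24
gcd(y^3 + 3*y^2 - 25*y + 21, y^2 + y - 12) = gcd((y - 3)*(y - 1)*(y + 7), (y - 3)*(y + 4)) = y - 3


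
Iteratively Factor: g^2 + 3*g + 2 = (g + 2)*(g + 1)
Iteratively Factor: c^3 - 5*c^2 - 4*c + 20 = (c - 5)*(c^2 - 4) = (c - 5)*(c - 2)*(c + 2)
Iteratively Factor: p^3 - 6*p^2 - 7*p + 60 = (p + 3)*(p^2 - 9*p + 20) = (p - 5)*(p + 3)*(p - 4)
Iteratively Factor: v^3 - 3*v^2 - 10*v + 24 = (v + 3)*(v^2 - 6*v + 8) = (v - 4)*(v + 3)*(v - 2)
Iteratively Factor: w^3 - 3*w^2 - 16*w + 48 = (w + 4)*(w^2 - 7*w + 12) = (w - 3)*(w + 4)*(w - 4)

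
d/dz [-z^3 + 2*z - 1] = 2 - 3*z^2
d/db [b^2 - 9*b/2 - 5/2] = 2*b - 9/2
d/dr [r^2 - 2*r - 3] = 2*r - 2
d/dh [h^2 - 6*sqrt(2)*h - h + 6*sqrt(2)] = 2*h - 6*sqrt(2) - 1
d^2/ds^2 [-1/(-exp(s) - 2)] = (exp(s) - 2)*exp(s)/(exp(s) + 2)^3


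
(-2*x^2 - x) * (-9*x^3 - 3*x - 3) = 18*x^5 + 9*x^4 + 6*x^3 + 9*x^2 + 3*x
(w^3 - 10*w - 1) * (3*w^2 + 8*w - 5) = 3*w^5 + 8*w^4 - 35*w^3 - 83*w^2 + 42*w + 5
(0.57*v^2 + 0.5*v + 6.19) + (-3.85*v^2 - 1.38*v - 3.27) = -3.28*v^2 - 0.88*v + 2.92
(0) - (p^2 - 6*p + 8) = -p^2 + 6*p - 8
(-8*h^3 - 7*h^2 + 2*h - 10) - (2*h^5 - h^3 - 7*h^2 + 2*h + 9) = -2*h^5 - 7*h^3 - 19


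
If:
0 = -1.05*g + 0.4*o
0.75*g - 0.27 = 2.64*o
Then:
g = -0.04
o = -0.11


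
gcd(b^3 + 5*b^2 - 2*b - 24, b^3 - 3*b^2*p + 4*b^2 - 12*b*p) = b + 4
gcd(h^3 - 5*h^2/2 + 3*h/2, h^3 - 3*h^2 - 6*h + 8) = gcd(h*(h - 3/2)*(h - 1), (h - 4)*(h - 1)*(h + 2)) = h - 1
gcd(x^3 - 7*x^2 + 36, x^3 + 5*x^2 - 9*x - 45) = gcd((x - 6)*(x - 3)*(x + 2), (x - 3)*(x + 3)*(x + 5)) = x - 3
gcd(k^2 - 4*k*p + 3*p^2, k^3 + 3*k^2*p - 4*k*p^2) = -k + p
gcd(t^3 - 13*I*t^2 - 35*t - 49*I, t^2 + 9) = 1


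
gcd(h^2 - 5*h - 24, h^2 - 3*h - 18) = h + 3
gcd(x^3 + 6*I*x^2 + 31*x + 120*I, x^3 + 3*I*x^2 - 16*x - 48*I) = x + 3*I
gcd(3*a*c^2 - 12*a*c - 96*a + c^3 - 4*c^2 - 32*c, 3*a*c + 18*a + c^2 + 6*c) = 3*a + c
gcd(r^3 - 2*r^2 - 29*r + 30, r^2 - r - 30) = r^2 - r - 30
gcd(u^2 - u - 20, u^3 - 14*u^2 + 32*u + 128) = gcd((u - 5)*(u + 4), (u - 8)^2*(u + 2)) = 1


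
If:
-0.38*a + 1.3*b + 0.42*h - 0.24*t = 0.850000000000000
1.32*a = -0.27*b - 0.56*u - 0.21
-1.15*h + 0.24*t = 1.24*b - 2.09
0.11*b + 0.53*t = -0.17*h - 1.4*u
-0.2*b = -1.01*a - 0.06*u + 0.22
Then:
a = 0.70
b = 1.60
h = 1.47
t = 6.60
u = -2.80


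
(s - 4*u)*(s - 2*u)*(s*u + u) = s^3*u - 6*s^2*u^2 + s^2*u + 8*s*u^3 - 6*s*u^2 + 8*u^3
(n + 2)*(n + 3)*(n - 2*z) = n^3 - 2*n^2*z + 5*n^2 - 10*n*z + 6*n - 12*z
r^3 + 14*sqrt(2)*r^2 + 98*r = r*(r + 7*sqrt(2))^2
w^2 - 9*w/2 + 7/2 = (w - 7/2)*(w - 1)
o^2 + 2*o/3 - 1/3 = (o - 1/3)*(o + 1)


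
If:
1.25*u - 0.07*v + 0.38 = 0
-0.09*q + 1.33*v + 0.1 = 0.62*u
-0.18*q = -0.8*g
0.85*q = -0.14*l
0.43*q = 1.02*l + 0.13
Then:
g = 0.00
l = -0.12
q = 0.02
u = -0.32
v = -0.22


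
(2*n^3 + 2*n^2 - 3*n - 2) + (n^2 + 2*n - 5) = 2*n^3 + 3*n^2 - n - 7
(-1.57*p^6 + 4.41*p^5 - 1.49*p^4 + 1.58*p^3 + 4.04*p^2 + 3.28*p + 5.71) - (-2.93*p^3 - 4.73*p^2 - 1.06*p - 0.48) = -1.57*p^6 + 4.41*p^5 - 1.49*p^4 + 4.51*p^3 + 8.77*p^2 + 4.34*p + 6.19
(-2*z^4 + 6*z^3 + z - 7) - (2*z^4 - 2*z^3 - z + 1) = -4*z^4 + 8*z^3 + 2*z - 8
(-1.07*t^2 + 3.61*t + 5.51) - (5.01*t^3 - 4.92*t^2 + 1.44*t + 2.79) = -5.01*t^3 + 3.85*t^2 + 2.17*t + 2.72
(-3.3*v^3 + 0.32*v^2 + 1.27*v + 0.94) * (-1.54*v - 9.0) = 5.082*v^4 + 29.2072*v^3 - 4.8358*v^2 - 12.8776*v - 8.46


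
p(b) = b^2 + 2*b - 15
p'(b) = 2*b + 2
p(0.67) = -13.21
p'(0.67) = 3.34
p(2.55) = -3.40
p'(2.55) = 7.10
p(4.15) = 10.52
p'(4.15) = 10.30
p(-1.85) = -15.28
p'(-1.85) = -1.70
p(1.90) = -7.59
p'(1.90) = 5.80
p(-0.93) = -16.00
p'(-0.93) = 0.14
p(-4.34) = -4.84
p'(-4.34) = -6.68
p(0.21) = -14.54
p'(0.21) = 2.42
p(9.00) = 84.00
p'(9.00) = 20.00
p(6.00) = 33.00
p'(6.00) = 14.00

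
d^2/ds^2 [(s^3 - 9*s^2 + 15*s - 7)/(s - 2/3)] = 18*(3*s^3 - 6*s^2 + 4*s - 3)/(27*s^3 - 54*s^2 + 36*s - 8)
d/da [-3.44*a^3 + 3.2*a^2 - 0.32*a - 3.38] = -10.32*a^2 + 6.4*a - 0.32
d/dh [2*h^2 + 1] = 4*h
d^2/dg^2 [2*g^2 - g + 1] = 4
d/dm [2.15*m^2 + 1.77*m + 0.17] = 4.3*m + 1.77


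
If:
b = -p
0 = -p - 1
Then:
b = 1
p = -1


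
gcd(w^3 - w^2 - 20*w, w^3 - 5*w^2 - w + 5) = w - 5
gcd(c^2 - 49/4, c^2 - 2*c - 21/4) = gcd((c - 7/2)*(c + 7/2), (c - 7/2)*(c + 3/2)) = c - 7/2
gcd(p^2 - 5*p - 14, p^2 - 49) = p - 7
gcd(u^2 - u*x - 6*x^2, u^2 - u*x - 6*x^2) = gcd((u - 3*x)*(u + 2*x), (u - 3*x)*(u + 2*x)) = -u^2 + u*x + 6*x^2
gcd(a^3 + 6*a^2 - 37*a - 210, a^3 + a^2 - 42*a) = a^2 + a - 42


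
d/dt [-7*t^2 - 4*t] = -14*t - 4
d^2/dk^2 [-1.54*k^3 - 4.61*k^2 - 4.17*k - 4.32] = -9.24*k - 9.22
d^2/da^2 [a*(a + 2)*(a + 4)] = 6*a + 12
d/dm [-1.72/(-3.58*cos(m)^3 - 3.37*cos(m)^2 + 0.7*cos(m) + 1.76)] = (18.4728*cos(m)^2 + 11.5928*cos(m) - 1.204)*sin(m)/(3.58*cos(m)^3 + 3.37*cos(m)^2 - 0.7*cos(m) - 1.76)^2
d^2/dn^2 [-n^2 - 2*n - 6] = -2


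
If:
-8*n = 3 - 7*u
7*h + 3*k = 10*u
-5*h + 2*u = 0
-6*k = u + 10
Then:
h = -20/77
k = -120/77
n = -83/88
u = -50/77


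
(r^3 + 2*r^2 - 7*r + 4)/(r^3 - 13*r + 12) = (r - 1)/(r - 3)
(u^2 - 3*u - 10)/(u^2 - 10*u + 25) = (u + 2)/(u - 5)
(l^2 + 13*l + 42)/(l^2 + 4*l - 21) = (l + 6)/(l - 3)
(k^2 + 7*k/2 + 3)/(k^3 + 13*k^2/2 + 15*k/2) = (k + 2)/(k*(k + 5))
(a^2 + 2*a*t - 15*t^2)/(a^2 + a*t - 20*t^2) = (-a + 3*t)/(-a + 4*t)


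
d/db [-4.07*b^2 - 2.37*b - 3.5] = -8.14*b - 2.37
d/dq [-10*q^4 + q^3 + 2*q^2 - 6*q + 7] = -40*q^3 + 3*q^2 + 4*q - 6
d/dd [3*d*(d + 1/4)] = 6*d + 3/4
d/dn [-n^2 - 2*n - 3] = -2*n - 2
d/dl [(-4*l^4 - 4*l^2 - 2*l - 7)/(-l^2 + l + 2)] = (8*l^5 - 12*l^4 - 32*l^3 - 6*l^2 - 30*l + 3)/(l^4 - 2*l^3 - 3*l^2 + 4*l + 4)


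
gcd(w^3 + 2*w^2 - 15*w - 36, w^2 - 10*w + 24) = w - 4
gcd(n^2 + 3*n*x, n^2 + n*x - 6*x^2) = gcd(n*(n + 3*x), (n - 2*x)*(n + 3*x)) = n + 3*x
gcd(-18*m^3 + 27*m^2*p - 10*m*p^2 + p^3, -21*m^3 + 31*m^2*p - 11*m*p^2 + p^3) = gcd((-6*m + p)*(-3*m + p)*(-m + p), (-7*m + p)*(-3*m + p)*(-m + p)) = 3*m^2 - 4*m*p + p^2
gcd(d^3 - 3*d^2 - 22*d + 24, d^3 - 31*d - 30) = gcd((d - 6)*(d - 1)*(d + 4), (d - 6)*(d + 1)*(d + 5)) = d - 6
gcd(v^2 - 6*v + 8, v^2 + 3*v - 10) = v - 2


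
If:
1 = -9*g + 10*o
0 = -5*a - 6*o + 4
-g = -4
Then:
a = -91/25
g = 4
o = 37/10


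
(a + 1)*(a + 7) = a^2 + 8*a + 7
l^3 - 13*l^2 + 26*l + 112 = (l - 8)*(l - 7)*(l + 2)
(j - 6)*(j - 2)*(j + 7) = j^3 - j^2 - 44*j + 84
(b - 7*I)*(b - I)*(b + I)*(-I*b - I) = -I*b^4 - 7*b^3 - I*b^3 - 7*b^2 - I*b^2 - 7*b - I*b - 7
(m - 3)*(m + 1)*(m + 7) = m^3 + 5*m^2 - 17*m - 21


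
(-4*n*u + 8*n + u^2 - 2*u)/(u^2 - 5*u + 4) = (-4*n*u + 8*n + u^2 - 2*u)/(u^2 - 5*u + 4)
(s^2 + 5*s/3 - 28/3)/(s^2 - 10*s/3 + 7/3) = (s + 4)/(s - 1)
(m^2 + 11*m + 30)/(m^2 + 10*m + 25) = (m + 6)/(m + 5)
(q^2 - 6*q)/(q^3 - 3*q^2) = (q - 6)/(q*(q - 3))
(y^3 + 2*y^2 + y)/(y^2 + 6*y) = (y^2 + 2*y + 1)/(y + 6)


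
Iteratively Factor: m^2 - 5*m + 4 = (m - 1)*(m - 4)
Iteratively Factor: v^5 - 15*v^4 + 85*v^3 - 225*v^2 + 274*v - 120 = (v - 4)*(v^4 - 11*v^3 + 41*v^2 - 61*v + 30) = (v - 4)*(v - 1)*(v^3 - 10*v^2 + 31*v - 30) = (v - 5)*(v - 4)*(v - 1)*(v^2 - 5*v + 6) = (v - 5)*(v - 4)*(v - 2)*(v - 1)*(v - 3)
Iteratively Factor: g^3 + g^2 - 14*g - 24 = (g + 2)*(g^2 - g - 12) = (g + 2)*(g + 3)*(g - 4)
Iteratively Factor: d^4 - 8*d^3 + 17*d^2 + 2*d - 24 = (d - 4)*(d^3 - 4*d^2 + d + 6) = (d - 4)*(d - 3)*(d^2 - d - 2) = (d - 4)*(d - 3)*(d - 2)*(d + 1)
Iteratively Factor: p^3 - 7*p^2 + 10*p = (p - 2)*(p^2 - 5*p) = p*(p - 2)*(p - 5)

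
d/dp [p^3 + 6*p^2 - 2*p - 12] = 3*p^2 + 12*p - 2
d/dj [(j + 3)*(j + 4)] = 2*j + 7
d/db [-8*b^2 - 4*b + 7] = -16*b - 4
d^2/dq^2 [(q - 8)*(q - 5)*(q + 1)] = 6*q - 24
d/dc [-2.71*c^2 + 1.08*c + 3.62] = 1.08 - 5.42*c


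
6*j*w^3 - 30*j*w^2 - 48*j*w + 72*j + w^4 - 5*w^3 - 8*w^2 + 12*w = (6*j + w)*(w - 6)*(w - 1)*(w + 2)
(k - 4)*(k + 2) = k^2 - 2*k - 8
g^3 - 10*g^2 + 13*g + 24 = (g - 8)*(g - 3)*(g + 1)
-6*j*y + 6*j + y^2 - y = (-6*j + y)*(y - 1)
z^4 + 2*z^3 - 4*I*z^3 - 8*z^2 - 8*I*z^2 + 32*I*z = z*(z - 2)*(z + 4)*(z - 4*I)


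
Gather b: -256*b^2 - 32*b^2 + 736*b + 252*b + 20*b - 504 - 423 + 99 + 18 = -288*b^2 + 1008*b - 810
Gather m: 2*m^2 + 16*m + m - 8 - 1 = 2*m^2 + 17*m - 9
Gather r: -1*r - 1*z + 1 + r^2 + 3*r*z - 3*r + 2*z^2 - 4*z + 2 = r^2 + r*(3*z - 4) + 2*z^2 - 5*z + 3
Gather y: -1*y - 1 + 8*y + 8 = 7*y + 7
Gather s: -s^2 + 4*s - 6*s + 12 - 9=-s^2 - 2*s + 3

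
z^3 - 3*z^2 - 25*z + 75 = (z - 5)*(z - 3)*(z + 5)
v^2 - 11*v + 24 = (v - 8)*(v - 3)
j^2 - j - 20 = (j - 5)*(j + 4)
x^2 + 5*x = x*(x + 5)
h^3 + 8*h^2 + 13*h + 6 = (h + 1)^2*(h + 6)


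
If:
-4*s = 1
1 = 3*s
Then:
No Solution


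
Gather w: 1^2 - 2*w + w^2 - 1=w^2 - 2*w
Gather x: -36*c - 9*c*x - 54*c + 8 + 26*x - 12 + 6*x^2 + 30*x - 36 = -90*c + 6*x^2 + x*(56 - 9*c) - 40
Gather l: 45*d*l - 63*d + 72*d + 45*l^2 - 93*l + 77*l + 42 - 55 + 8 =9*d + 45*l^2 + l*(45*d - 16) - 5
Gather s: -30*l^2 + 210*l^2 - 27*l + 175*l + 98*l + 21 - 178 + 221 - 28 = 180*l^2 + 246*l + 36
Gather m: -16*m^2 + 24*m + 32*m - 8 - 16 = -16*m^2 + 56*m - 24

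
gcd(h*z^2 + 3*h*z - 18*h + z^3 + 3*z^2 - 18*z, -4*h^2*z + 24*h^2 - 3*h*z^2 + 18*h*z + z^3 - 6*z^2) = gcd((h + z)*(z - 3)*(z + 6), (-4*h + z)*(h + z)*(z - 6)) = h + z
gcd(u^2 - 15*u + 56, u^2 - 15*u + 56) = u^2 - 15*u + 56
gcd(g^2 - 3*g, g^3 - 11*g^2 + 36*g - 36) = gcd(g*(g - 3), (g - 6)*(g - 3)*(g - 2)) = g - 3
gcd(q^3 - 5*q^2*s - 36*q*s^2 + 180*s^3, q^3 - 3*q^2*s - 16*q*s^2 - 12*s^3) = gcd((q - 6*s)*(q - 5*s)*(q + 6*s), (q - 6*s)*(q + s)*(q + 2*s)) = q - 6*s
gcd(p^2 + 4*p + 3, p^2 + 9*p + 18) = p + 3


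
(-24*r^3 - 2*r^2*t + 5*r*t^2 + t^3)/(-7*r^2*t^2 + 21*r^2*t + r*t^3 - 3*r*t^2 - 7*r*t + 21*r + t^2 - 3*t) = (24*r^3 + 2*r^2*t - 5*r*t^2 - t^3)/(7*r^2*t^2 - 21*r^2*t - r*t^3 + 3*r*t^2 + 7*r*t - 21*r - t^2 + 3*t)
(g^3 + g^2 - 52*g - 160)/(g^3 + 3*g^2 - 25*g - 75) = (g^2 - 4*g - 32)/(g^2 - 2*g - 15)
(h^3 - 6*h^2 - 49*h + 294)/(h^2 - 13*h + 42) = h + 7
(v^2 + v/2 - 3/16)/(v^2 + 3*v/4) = (v - 1/4)/v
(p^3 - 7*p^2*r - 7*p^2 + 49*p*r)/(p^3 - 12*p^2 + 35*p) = (p - 7*r)/(p - 5)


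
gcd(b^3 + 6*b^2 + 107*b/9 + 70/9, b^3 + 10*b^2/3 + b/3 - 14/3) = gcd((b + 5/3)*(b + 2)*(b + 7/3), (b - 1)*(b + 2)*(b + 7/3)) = b^2 + 13*b/3 + 14/3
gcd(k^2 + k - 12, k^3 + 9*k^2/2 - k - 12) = k + 4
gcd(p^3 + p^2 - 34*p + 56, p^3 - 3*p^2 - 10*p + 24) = p^2 - 6*p + 8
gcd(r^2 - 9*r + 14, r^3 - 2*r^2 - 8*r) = 1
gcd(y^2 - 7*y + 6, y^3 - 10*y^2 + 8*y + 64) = 1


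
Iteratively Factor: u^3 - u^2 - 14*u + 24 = (u - 2)*(u^2 + u - 12) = (u - 2)*(u + 4)*(u - 3)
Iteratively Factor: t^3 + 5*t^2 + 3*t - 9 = (t + 3)*(t^2 + 2*t - 3) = (t + 3)^2*(t - 1)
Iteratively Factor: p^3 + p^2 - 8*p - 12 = (p + 2)*(p^2 - p - 6) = (p + 2)^2*(p - 3)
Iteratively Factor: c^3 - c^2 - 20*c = (c)*(c^2 - c - 20) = c*(c - 5)*(c + 4)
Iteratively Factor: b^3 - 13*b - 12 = (b - 4)*(b^2 + 4*b + 3) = (b - 4)*(b + 3)*(b + 1)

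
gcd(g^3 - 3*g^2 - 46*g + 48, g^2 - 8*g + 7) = g - 1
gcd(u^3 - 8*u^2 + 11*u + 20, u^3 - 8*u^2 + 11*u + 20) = u^3 - 8*u^2 + 11*u + 20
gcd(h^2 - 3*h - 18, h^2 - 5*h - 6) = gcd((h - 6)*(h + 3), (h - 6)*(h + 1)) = h - 6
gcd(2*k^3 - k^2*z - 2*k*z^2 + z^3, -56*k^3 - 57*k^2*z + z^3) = k + z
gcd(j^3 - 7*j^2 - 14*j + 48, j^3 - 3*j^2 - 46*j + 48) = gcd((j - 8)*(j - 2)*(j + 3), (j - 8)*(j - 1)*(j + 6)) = j - 8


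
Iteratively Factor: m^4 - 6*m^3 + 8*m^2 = (m)*(m^3 - 6*m^2 + 8*m) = m*(m - 2)*(m^2 - 4*m) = m*(m - 4)*(m - 2)*(m)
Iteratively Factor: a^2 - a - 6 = (a - 3)*(a + 2)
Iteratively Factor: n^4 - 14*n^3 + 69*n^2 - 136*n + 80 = (n - 1)*(n^3 - 13*n^2 + 56*n - 80) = (n - 5)*(n - 1)*(n^2 - 8*n + 16) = (n - 5)*(n - 4)*(n - 1)*(n - 4)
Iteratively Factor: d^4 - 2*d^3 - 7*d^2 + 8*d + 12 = (d + 1)*(d^3 - 3*d^2 - 4*d + 12) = (d + 1)*(d + 2)*(d^2 - 5*d + 6) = (d - 3)*(d + 1)*(d + 2)*(d - 2)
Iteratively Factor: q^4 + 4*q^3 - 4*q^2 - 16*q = (q + 4)*(q^3 - 4*q) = q*(q + 4)*(q^2 - 4) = q*(q - 2)*(q + 4)*(q + 2)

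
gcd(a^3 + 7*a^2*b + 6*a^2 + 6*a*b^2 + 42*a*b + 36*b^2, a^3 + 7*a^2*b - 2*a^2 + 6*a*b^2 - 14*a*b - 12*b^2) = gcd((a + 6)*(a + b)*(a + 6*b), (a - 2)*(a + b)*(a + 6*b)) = a^2 + 7*a*b + 6*b^2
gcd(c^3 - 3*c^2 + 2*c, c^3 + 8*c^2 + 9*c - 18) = c - 1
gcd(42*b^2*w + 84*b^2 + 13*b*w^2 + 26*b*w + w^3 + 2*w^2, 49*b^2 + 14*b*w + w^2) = 7*b + w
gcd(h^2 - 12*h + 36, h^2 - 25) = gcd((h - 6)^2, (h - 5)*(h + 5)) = 1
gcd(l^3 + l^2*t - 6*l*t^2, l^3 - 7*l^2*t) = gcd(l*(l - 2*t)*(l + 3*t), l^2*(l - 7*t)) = l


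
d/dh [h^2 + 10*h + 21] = 2*h + 10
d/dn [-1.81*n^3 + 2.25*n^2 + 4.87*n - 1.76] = -5.43*n^2 + 4.5*n + 4.87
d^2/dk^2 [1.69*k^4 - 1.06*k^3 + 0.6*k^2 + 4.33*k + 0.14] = 20.28*k^2 - 6.36*k + 1.2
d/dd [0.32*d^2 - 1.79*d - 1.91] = 0.64*d - 1.79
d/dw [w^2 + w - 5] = 2*w + 1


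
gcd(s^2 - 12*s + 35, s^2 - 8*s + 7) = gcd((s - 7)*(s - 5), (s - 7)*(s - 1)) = s - 7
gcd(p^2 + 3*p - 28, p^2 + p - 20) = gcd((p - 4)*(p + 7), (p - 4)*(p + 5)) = p - 4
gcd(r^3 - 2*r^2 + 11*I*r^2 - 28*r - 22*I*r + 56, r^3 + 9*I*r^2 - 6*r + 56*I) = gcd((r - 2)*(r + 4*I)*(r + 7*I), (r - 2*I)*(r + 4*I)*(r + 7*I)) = r^2 + 11*I*r - 28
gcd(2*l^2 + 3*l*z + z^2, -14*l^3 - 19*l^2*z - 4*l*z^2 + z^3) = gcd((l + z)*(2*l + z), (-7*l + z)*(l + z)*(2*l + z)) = 2*l^2 + 3*l*z + z^2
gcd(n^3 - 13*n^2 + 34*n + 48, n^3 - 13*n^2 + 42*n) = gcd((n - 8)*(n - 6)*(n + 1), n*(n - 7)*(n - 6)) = n - 6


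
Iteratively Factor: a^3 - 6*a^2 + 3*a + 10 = (a - 2)*(a^2 - 4*a - 5) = (a - 5)*(a - 2)*(a + 1)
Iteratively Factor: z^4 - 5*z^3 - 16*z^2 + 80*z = (z)*(z^3 - 5*z^2 - 16*z + 80) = z*(z - 4)*(z^2 - z - 20) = z*(z - 4)*(z + 4)*(z - 5)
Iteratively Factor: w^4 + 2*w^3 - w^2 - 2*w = (w)*(w^3 + 2*w^2 - w - 2) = w*(w + 1)*(w^2 + w - 2) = w*(w - 1)*(w + 1)*(w + 2)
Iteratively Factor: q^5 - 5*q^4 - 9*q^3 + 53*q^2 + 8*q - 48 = (q - 1)*(q^4 - 4*q^3 - 13*q^2 + 40*q + 48) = (q - 1)*(q + 1)*(q^3 - 5*q^2 - 8*q + 48) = (q - 1)*(q + 1)*(q + 3)*(q^2 - 8*q + 16) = (q - 4)*(q - 1)*(q + 1)*(q + 3)*(q - 4)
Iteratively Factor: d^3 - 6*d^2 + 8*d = (d - 4)*(d^2 - 2*d) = d*(d - 4)*(d - 2)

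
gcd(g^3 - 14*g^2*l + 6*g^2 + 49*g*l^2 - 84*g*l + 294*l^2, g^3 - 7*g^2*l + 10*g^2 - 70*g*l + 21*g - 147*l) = g - 7*l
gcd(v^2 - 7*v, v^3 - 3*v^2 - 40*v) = v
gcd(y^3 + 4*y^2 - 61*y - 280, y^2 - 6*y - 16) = y - 8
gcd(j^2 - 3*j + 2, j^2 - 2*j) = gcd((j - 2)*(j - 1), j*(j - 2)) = j - 2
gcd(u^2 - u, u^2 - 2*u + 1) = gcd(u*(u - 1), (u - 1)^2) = u - 1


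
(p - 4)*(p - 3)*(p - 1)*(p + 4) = p^4 - 4*p^3 - 13*p^2 + 64*p - 48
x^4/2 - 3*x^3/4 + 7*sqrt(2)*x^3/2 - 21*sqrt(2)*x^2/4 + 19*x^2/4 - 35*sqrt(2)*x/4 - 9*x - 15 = (x/2 + sqrt(2)/2)*(x - 5/2)*(x + 1)*(x + 6*sqrt(2))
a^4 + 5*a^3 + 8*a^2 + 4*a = a*(a + 1)*(a + 2)^2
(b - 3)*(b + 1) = b^2 - 2*b - 3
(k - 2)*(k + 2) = k^2 - 4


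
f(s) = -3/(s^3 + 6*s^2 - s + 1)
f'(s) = -3*(-3*s^2 - 12*s + 1)/(s^3 + 6*s^2 - s + 1)^2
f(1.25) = -0.27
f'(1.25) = 0.46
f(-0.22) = -2.00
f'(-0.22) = -4.66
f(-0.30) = -1.65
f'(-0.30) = -3.95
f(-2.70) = -0.11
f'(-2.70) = -0.04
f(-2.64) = -0.11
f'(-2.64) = -0.05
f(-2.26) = -0.13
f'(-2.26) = -0.08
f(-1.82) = -0.18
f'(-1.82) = -0.14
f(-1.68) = -0.20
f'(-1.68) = -0.17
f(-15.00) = 0.00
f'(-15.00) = 0.00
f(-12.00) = 0.00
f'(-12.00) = 0.00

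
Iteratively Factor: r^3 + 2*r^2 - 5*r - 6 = (r + 1)*(r^2 + r - 6) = (r + 1)*(r + 3)*(r - 2)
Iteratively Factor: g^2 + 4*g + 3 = (g + 3)*(g + 1)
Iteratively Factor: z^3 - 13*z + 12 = (z + 4)*(z^2 - 4*z + 3) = (z - 3)*(z + 4)*(z - 1)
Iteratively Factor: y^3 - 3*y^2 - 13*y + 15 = (y + 3)*(y^2 - 6*y + 5) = (y - 5)*(y + 3)*(y - 1)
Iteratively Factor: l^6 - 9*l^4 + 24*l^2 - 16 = (l + 2)*(l^5 - 2*l^4 - 5*l^3 + 10*l^2 + 4*l - 8) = (l + 1)*(l + 2)*(l^4 - 3*l^3 - 2*l^2 + 12*l - 8) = (l - 2)*(l + 1)*(l + 2)*(l^3 - l^2 - 4*l + 4) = (l - 2)*(l - 1)*(l + 1)*(l + 2)*(l^2 - 4) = (l - 2)*(l - 1)*(l + 1)*(l + 2)^2*(l - 2)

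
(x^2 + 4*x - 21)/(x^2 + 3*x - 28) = (x - 3)/(x - 4)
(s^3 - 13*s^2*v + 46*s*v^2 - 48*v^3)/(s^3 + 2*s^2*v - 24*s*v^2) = (s^3 - 13*s^2*v + 46*s*v^2 - 48*v^3)/(s*(s^2 + 2*s*v - 24*v^2))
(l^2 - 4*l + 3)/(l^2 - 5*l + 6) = (l - 1)/(l - 2)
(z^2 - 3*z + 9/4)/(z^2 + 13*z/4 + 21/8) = 2*(4*z^2 - 12*z + 9)/(8*z^2 + 26*z + 21)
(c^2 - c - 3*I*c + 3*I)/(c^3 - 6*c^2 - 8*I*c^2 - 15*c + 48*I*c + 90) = (c - 1)/(c^2 - c*(6 + 5*I) + 30*I)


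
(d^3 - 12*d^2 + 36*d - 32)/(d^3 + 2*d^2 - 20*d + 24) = (d - 8)/(d + 6)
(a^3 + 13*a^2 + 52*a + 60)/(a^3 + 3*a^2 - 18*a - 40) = (a + 6)/(a - 4)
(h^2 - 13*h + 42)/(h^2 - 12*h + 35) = (h - 6)/(h - 5)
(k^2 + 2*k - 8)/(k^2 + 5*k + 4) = (k - 2)/(k + 1)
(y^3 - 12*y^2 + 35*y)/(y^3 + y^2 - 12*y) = (y^2 - 12*y + 35)/(y^2 + y - 12)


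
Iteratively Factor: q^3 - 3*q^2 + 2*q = (q - 2)*(q^2 - q) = q*(q - 2)*(q - 1)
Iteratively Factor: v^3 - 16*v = (v)*(v^2 - 16) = v*(v - 4)*(v + 4)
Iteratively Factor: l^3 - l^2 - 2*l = (l)*(l^2 - l - 2) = l*(l - 2)*(l + 1)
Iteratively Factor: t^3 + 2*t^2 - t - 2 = (t + 2)*(t^2 - 1) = (t - 1)*(t + 2)*(t + 1)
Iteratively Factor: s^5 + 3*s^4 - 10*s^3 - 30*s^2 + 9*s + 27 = (s - 3)*(s^4 + 6*s^3 + 8*s^2 - 6*s - 9) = (s - 3)*(s + 1)*(s^3 + 5*s^2 + 3*s - 9) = (s - 3)*(s - 1)*(s + 1)*(s^2 + 6*s + 9) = (s - 3)*(s - 1)*(s + 1)*(s + 3)*(s + 3)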